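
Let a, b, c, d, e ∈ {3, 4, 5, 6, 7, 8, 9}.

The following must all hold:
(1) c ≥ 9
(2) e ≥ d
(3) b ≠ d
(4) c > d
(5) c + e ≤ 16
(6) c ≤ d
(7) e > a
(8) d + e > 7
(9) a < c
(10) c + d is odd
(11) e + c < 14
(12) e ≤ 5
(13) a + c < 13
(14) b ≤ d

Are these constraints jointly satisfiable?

Unsatisfiable

From constraints 1 and 6: d ≥ c and c ≥ 9, so d ≥ 9. From constraints 2 and 12: d ≤ e and e ≤ 5, so d ≤ 5. But 5 < 9, so no value of d works.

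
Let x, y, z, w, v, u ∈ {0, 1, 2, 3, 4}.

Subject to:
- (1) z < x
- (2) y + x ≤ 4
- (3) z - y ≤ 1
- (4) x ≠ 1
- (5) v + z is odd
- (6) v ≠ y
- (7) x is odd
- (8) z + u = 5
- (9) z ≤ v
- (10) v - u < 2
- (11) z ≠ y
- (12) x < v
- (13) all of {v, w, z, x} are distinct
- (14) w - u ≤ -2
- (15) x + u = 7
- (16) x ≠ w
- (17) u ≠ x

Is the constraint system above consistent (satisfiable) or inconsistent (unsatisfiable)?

Try x = 3, y = 0, z = 1, w = 0, v = 4, u = 4.
Check constraint 2: y + x = 3; constraint 3: z - y = 1. The remaining constraints are straightforward to verify.

Satisfiable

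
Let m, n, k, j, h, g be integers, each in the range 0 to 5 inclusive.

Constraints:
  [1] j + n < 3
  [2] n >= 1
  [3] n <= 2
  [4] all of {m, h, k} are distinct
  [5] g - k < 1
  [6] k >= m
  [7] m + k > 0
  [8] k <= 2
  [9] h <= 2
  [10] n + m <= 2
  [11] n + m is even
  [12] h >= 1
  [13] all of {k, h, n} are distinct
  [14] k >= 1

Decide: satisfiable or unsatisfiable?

Constraints 2, 3, 8, 9, 12, and 14 confine each of k, h, n to the 2 values {1, 2}.
Constraint 13 requires all 3 of them to be distinct, but only 2 values are available — impossible by the pigeonhole principle.

Unsatisfiable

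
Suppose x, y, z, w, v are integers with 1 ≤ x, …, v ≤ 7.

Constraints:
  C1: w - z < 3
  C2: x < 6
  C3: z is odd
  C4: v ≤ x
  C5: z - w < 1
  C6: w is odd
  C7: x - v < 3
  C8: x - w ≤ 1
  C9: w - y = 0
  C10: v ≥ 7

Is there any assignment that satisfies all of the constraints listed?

From constraints 4 and 10: x ≥ v and v ≥ 7, so x ≥ 7. From constraint 2: x ≤ 5. But 5 < 7, so no value of x works.

Unsatisfiable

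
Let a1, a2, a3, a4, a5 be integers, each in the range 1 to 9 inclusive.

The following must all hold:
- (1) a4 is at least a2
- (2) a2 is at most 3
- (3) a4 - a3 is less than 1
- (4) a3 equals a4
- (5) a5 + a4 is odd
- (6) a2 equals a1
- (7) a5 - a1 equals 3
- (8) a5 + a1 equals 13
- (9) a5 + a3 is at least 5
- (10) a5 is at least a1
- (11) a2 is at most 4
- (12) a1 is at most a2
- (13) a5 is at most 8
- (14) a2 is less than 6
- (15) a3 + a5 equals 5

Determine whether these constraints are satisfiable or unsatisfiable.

From constraint 13: a5 ≤ 8. From constraints 11 and 12: a1 ≤ a2 ≤ 4. Hence a5 + a1 ≤ 12. But constraint 8 requires a5 + a1 = 13, and 13 > 12. Contradiction.

Unsatisfiable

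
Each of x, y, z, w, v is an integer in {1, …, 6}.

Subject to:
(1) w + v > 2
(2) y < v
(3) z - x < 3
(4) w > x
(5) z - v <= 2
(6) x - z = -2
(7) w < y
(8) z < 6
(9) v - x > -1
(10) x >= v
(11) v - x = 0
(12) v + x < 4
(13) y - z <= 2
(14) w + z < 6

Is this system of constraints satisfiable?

Constraints 2, 4, 7, and 10 give y < v, v ≤ x, x < w, w < y. Chaining: y < v ≤ x < w < y, which forces y < y — impossible.

Unsatisfiable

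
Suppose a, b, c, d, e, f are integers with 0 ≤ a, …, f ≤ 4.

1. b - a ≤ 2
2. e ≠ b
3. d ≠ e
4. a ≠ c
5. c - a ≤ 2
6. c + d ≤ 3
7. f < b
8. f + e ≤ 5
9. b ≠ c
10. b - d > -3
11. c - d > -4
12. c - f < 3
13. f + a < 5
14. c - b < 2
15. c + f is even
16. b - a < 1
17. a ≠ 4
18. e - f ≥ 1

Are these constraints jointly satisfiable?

Take a = 2, b = 2, c = 1, d = 2, e = 4, f = 1. Then constraint 1: b - a = 0; constraint 5: c - a = -1, and every other listed constraint is also met.

Satisfiable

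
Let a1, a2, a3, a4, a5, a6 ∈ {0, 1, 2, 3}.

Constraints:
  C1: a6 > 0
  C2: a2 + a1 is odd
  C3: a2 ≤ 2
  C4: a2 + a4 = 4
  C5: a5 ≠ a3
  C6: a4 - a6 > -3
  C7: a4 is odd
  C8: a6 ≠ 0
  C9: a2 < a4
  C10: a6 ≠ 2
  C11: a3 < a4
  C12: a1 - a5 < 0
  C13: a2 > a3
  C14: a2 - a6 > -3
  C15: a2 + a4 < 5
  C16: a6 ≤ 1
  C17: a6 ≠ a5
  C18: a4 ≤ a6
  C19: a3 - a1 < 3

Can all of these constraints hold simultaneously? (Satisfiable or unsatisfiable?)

Unsatisfiable

From constraint 3: a2 ≤ 2. From constraints 16 and 18: a4 ≤ a6 ≤ 1. Hence a2 + a4 ≤ 3. But constraint 4 requires a2 + a4 = 4, and 4 > 3. Contradiction.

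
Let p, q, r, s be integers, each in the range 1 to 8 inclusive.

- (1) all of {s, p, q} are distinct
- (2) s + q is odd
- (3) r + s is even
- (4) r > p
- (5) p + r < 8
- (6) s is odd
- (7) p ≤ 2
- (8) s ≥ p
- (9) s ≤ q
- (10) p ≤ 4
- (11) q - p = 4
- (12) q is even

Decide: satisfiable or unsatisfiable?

Try p = 2, q = 6, r = 3, s = 5.
Check constraint 5: p + r = 5; constraint 11: q - p = 4. The remaining constraints are straightforward to verify.

Satisfiable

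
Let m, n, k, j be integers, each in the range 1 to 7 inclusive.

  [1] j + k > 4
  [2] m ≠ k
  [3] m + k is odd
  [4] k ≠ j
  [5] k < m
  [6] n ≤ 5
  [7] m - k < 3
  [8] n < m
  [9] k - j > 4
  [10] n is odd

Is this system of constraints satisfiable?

Satisfiable

Try m = 7, n = 3, k = 6, j = 1.
Check constraint 1: j + k = 7; constraint 7: m - k = 1. The remaining constraints are straightforward to verify.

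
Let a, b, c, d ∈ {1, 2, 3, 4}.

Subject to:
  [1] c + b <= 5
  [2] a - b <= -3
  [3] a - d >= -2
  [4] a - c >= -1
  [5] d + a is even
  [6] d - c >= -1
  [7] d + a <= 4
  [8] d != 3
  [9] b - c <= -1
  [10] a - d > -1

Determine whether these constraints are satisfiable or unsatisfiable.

Unsatisfiable

Constraints 2, 3, 6, and 9 give a − d ≥ -2, d − c ≥ -1, c − b ≥ 1, b − a ≥ 3.
Adding all 4 inequalities: the left sides telescope to 0, and the right sides sum to (-2) + (-1) + 1 + 3 = 1. So 0 ≥ 1, which is false.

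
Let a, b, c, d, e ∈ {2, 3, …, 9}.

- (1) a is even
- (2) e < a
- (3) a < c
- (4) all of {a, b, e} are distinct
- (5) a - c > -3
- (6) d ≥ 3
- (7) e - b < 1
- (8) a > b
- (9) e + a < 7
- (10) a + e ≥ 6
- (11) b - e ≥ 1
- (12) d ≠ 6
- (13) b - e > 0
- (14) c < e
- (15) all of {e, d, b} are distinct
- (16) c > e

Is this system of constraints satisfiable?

Constraints 3, 8, 13, and 14 give c < e, e < b, b < a, a < c. Chaining: c < e < b < a < c, which forces c < c — impossible.

Unsatisfiable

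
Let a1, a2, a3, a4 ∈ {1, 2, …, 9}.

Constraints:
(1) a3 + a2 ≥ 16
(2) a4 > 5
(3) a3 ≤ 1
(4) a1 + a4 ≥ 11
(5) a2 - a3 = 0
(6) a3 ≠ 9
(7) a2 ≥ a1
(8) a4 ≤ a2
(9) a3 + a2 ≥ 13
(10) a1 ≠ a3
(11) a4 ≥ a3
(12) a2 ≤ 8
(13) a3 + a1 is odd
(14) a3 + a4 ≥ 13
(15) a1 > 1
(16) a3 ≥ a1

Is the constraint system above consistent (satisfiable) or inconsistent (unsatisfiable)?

From constraints 3 and 16: a1 ≤ a3 ≤ 1. From constraints 8 and 12: a4 ≤ a2 ≤ 8. Hence a1 + a4 ≤ 9. But constraint 4 requires a1 + a4 ≥ 11, and 11 > 9. Contradiction.

Unsatisfiable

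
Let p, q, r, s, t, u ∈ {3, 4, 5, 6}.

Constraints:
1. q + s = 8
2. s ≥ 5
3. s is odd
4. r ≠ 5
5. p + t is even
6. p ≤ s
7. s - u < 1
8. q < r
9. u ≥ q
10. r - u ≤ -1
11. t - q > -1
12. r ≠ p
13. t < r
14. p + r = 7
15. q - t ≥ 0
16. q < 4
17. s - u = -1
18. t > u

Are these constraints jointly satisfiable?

Constraints 8, 10, 15, and 18 give u < t, t ≤ q, q < r, r < u. Chaining: u < t ≤ q < r < u, which forces u < u — impossible.

Unsatisfiable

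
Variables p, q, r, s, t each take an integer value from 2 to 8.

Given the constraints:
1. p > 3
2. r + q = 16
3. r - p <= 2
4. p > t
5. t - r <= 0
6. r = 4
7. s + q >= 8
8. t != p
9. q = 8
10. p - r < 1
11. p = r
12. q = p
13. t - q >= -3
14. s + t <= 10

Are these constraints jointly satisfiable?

Unsatisfiable

Constraint 9 fixes q = 8 and constraint 6 fixes r = 4. Constraints 11 and 12 give q = p = r, so q = r. But 8 ≠ 4 — contradiction.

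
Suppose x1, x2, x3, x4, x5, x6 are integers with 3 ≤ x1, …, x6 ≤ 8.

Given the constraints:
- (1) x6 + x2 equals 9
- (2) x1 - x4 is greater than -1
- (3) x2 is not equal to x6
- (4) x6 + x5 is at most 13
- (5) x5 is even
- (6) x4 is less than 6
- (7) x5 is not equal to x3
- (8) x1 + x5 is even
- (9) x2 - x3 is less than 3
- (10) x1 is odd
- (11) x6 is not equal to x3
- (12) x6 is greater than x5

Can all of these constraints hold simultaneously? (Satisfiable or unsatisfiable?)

Constraint 10 makes x1 odd and constraint 5 makes x5 even, so x1 + x5 must be odd. Constraint 8 says x1 + x5 is even — contradiction.

Unsatisfiable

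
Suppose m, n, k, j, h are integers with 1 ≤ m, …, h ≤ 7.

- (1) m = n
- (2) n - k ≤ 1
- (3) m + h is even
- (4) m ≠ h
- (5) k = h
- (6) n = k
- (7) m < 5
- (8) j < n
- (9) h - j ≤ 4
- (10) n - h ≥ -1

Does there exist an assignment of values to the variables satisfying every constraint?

From constraints 1, 5, and 6, m = n = k = h, so m = h. But constraint 4 says m ≠ h. Contradiction.

Unsatisfiable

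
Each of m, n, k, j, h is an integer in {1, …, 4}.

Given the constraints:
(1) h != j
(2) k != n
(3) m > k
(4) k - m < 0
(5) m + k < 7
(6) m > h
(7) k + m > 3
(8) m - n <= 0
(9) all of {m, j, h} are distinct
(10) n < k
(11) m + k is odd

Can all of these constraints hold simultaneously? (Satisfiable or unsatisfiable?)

Constraints 3, 8, and 10 give n < k, k < m, m ≤ n. Chaining: n < k < m ≤ n, which forces n < n — impossible.

Unsatisfiable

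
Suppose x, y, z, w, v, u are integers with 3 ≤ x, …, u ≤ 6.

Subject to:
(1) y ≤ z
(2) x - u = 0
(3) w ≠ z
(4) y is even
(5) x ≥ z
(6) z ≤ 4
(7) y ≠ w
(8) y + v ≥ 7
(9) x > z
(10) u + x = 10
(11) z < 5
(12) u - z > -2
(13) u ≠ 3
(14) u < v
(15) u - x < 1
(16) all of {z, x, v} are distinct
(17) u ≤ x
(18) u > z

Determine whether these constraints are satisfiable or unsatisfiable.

Satisfiable

Setting (x, y, z, w, v, u) = (5, 4, 4, 6, 6, 5) satisfies everything: constraint 2: x - u = 0; constraint 8: y + v = 10; constraint 10: u + x = 10, and the others follow.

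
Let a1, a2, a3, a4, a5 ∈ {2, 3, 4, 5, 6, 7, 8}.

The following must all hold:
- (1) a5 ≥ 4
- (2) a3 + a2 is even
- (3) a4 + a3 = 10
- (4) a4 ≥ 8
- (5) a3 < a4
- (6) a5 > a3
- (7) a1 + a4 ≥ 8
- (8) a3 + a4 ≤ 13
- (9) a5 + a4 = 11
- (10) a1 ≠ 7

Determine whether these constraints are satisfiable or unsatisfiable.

From constraint 1: a5 ≥ 4. From constraint 4: a4 ≥ 8. Hence a5 + a4 ≥ 12. But constraint 9 requires a5 + a4 = 11, and 11 < 12. Contradiction.

Unsatisfiable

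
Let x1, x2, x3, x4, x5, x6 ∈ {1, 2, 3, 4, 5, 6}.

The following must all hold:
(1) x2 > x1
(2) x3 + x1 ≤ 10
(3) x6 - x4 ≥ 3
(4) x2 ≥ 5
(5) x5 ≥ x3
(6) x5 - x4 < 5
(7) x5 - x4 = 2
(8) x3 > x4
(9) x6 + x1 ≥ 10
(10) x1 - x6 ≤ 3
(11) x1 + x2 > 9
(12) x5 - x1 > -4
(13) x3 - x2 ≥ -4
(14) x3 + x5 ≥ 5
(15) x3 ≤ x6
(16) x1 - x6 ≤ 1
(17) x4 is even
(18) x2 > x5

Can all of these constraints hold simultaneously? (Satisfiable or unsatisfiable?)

Satisfiable

Try x1 = 5, x2 = 6, x3 = 4, x4 = 2, x5 = 4, x6 = 5.
Check constraint 2: x3 + x1 = 9; constraint 3: x6 - x4 = 3; constraint 6: x5 - x4 = 2. The remaining constraints are straightforward to verify.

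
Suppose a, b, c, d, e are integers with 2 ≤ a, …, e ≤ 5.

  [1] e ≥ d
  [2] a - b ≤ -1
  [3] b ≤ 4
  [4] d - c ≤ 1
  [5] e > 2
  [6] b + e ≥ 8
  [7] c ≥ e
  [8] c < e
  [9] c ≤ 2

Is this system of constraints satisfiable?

From constraint 3: b ≤ 4. From constraints 7 and 9: e ≤ c ≤ 2. Hence b + e ≤ 6. But constraint 6 requires b + e ≥ 8, and 8 > 6. Contradiction.

Unsatisfiable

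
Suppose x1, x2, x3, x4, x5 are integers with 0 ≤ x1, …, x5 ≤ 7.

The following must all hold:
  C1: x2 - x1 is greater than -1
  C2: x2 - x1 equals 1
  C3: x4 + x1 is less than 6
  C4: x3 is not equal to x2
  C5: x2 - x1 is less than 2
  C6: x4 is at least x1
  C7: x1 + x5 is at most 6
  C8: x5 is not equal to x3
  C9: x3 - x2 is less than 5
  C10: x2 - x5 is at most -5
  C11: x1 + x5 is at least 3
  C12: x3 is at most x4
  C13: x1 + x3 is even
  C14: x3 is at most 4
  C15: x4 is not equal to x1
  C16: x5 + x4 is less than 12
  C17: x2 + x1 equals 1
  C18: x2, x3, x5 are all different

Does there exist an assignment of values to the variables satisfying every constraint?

Setting (x1, x2, x3, x4, x5) = (0, 1, 4, 4, 6) satisfies everything: constraint 1: x2 - x1 = 1; constraint 2: x2 - x1 = 1, and the others follow.

Satisfiable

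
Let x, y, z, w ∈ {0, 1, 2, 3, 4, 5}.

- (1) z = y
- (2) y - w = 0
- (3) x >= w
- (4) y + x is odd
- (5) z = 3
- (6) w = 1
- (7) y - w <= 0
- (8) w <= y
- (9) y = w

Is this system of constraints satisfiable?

Unsatisfiable

Constraint 5 fixes z = 3 and constraint 6 fixes w = 1. Constraints 1 and 9 give z = y = w, so z = w. But 3 ≠ 1 — contradiction.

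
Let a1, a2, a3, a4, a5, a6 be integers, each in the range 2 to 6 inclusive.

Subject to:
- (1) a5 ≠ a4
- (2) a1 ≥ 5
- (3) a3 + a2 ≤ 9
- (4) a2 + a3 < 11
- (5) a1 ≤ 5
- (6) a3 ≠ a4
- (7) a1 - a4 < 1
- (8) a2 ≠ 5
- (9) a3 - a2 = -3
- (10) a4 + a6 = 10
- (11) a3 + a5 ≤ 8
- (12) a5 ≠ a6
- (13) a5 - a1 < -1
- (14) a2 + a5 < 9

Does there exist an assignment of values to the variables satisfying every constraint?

Satisfiable

Try a1 = 5, a2 = 6, a3 = 3, a4 = 6, a5 = 2, a6 = 4.
Check constraint 3: a3 + a2 = 9; constraint 4: a2 + a3 = 9. The remaining constraints are straightforward to verify.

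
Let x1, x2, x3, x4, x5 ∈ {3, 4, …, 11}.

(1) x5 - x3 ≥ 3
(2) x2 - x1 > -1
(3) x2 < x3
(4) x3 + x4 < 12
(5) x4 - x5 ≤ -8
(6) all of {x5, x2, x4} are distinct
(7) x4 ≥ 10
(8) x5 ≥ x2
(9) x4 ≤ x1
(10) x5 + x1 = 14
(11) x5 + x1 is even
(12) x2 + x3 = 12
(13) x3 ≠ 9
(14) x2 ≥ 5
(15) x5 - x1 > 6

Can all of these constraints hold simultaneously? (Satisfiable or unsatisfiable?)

From constraints 8 and 14: x5 ≥ x2 ≥ 5. From constraints 7 and 9: x1 ≥ x4 ≥ 10. Hence x5 + x1 ≥ 15. But constraint 10 requires x5 + x1 = 14, and 14 < 15. Contradiction.

Unsatisfiable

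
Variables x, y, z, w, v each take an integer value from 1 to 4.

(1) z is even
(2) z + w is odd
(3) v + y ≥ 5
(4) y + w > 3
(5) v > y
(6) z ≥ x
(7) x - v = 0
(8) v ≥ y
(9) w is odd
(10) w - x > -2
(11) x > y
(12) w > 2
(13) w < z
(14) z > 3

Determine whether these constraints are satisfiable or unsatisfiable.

Satisfiable

Try x = 4, y = 3, z = 4, w = 3, v = 4.
Check constraint 3: v + y = 7; constraint 4: y + w = 6. The remaining constraints are straightforward to verify.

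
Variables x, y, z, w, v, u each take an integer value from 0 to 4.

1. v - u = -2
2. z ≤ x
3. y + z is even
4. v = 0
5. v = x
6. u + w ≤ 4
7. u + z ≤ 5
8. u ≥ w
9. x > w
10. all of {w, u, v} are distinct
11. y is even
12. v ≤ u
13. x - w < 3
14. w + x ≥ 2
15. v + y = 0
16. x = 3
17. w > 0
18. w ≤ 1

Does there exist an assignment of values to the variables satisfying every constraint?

Constraint 4 fixes v = 0 and constraint 16 fixes x = 3, but constraint 5 requires v = x. Since 0 ≠ 3, contradiction.

Unsatisfiable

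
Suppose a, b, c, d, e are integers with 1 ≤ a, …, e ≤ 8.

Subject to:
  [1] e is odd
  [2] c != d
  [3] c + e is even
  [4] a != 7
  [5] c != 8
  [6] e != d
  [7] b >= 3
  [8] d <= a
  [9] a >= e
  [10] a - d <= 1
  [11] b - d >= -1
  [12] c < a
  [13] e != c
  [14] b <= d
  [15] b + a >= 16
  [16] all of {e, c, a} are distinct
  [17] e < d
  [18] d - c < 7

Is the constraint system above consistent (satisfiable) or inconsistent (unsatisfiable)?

Try a = 8, b = 8, c = 3, d = 8, e = 1.
Check constraint 10: a - d = 0; constraint 11: b - d = 0; constraint 15: b + a = 16. The remaining constraints are straightforward to verify.

Satisfiable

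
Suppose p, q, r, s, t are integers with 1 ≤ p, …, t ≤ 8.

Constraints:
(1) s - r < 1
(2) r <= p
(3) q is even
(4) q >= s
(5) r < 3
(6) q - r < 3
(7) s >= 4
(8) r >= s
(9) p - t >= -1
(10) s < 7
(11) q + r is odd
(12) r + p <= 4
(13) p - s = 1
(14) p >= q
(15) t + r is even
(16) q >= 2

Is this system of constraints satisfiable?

Unsatisfiable

From constraints 7 and 8: r ≥ s ≥ 4. From constraints 14 and 16: p ≥ q ≥ 2. Hence r + p ≥ 6. But constraint 12 requires r + p ≤ 4, and 4 < 6. Contradiction.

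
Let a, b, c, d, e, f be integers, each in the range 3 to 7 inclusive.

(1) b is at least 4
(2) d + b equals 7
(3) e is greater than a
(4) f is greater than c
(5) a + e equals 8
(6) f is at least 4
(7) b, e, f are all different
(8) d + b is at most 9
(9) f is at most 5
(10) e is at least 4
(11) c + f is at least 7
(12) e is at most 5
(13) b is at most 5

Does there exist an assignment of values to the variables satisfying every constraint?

Unsatisfiable

Constraints 1, 6, 9, 10, 12, and 13 confine each of b, e, f to the 2 values {4, 5}.
Constraint 7 requires all 3 of them to be distinct, but only 2 values are available — impossible by the pigeonhole principle.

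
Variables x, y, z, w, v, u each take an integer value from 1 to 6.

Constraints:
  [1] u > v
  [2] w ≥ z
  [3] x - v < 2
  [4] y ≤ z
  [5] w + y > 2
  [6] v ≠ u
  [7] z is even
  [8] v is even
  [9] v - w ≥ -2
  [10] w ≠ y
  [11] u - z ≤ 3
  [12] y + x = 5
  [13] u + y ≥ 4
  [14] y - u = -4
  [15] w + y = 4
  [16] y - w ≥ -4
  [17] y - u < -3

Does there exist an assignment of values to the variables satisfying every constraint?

Satisfiable

Take x = 4, y = 1, z = 2, w = 3, v = 4, u = 5. Then constraint 3: x - v = 0; constraint 5: w + y = 4, and every other listed constraint is also met.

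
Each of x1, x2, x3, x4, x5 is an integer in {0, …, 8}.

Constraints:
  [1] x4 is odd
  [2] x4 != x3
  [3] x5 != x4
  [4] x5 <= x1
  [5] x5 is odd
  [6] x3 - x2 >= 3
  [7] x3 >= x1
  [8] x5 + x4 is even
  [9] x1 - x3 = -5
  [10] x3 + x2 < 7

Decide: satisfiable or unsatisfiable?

Try x1 = 1, x2 = 0, x3 = 6, x4 = 7, x5 = 1.
Check constraint 6: x3 - x2 = 6; constraint 9: x1 - x3 = -5. The remaining constraints are straightforward to verify.

Satisfiable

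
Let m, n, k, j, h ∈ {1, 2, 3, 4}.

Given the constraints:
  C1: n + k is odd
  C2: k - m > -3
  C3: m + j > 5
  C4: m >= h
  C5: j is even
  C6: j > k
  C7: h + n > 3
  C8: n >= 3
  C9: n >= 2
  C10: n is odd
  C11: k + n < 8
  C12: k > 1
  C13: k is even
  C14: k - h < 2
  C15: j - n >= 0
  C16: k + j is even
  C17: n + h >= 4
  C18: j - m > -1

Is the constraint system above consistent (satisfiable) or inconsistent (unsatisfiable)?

Satisfiable

Try m = 4, n = 3, k = 2, j = 4, h = 3.
Check constraint 2: k - m = -2; constraint 3: m + j = 8; constraint 7: h + n = 6. The remaining constraints are straightforward to verify.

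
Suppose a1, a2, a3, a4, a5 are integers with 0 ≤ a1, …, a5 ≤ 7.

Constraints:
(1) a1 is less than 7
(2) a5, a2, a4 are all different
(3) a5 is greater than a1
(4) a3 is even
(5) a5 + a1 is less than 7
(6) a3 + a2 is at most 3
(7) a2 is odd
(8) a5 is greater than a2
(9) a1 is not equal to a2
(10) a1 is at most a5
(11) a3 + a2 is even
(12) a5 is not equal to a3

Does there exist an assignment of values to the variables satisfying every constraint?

Constraint 4 makes a3 even and constraint 7 makes a2 odd, so a3 + a2 must be odd. Constraint 11 says a3 + a2 is even — contradiction.

Unsatisfiable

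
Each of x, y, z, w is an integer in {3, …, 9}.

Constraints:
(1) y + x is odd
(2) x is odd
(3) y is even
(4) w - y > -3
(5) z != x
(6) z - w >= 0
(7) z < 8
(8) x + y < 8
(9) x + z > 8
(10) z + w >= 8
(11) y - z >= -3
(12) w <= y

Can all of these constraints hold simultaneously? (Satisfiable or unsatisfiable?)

Satisfiable

One satisfying assignment is x = 3, y = 4, z = 6, w = 4.
For the less obvious constraints — constraint 4: w - y = 0; constraint 6: z - w = 2 — and the others hold by inspection.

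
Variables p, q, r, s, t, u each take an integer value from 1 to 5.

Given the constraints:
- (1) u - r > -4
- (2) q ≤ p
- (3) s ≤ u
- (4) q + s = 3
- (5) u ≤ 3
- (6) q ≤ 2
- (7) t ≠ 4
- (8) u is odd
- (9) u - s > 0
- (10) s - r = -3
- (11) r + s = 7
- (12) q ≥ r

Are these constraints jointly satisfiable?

Unsatisfiable

From constraints 6 and 12: r ≤ q ≤ 2. From constraints 3 and 5: s ≤ u ≤ 3. Hence r + s ≤ 5. But constraint 11 requires r + s = 7, and 7 > 5. Contradiction.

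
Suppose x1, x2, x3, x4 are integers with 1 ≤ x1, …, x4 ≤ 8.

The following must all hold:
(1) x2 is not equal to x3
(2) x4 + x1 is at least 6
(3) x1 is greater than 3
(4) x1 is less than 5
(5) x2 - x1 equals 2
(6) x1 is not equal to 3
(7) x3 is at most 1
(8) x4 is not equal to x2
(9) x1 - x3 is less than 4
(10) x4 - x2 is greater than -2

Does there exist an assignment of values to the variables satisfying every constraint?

Setting (x1, x2, x3, x4) = (4, 6, 1, 5) satisfies everything: constraint 2: x4 + x1 = 9; constraint 5: x2 - x1 = 2; constraint 9: x1 - x3 = 3, and the others follow.

Satisfiable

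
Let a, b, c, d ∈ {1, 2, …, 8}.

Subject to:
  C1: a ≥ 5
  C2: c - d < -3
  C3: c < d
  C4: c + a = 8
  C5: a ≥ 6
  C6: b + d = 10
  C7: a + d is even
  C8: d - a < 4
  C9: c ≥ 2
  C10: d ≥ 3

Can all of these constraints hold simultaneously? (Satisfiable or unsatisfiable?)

Satisfiable

Setting (a, b, c, d) = (6, 2, 2, 8) satisfies everything: constraint 2: c - d = -6; constraint 4: c + a = 8, and the others follow.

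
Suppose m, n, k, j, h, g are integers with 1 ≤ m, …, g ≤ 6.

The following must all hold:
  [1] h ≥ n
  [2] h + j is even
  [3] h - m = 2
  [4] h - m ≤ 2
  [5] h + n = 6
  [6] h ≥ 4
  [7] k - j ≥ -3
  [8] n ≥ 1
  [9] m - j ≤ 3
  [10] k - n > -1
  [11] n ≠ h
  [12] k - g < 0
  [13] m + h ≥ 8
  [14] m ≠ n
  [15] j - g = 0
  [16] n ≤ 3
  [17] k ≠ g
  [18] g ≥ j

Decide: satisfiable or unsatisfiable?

Take m = 3, n = 1, k = 1, j = 3, h = 5, g = 3. Then constraint 3: h - m = 2; constraint 4: h - m = 2, and every other listed constraint is also met.

Satisfiable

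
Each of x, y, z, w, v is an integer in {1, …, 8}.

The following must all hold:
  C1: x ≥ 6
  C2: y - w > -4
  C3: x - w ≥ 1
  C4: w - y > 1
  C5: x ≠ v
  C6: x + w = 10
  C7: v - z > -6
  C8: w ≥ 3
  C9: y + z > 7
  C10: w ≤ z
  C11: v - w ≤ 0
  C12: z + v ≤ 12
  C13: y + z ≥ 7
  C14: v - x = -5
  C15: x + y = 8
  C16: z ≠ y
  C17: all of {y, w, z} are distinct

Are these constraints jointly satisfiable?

Satisfiable

Take x = 7, y = 1, z = 7, w = 3, v = 2. Then constraint 2: y - w = -2; constraint 3: x - w = 4, and every other listed constraint is also met.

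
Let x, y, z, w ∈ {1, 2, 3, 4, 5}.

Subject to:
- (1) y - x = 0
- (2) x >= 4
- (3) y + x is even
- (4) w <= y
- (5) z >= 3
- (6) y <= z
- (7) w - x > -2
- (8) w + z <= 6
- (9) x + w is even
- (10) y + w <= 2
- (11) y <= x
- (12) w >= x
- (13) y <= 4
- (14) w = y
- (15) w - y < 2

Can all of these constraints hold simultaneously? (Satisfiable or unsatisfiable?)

From constraints 2 and 12: w ≥ x ≥ 4. From constraint 5: z ≥ 3. Hence w + z ≥ 7. But constraint 8 requires w + z ≤ 6, and 6 < 7. Contradiction.

Unsatisfiable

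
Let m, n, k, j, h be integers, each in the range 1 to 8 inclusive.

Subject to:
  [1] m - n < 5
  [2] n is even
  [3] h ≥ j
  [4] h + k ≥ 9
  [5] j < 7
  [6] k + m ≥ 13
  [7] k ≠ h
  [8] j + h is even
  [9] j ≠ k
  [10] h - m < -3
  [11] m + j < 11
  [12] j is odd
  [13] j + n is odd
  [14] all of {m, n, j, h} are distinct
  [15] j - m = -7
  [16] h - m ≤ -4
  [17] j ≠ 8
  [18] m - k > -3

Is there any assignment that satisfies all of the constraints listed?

The assignment m = 8, n = 6, k = 8, j = 1, h = 3 works:
  constraint 1 holds since m - n = 2.
  constraint 4 holds since h + k = 11.
  constraint 6 holds since k + m = 16.
The rest check out directly.

Satisfiable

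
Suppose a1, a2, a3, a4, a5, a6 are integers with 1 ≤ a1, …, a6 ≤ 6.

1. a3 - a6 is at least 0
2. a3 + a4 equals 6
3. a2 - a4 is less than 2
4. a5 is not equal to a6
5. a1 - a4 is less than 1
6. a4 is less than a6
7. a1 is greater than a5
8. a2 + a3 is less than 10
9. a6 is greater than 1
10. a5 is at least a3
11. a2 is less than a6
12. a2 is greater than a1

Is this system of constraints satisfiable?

Constraints 1, 7, 10, 11, and 12 give a5 < a1, a1 < a2, a2 < a6, a6 ≤ a3, a3 ≤ a5. Chaining: a5 < a1 < a2 < a6 ≤ a3 ≤ a5, which forces a5 < a5 — impossible.

Unsatisfiable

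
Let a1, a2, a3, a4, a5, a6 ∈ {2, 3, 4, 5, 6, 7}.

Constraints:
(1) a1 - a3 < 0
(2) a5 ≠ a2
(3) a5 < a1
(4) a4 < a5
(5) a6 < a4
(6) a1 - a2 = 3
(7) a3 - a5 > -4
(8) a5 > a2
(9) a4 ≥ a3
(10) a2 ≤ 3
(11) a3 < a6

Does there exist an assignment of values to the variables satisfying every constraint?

Constraints 1, 3, 4, 5, and 11 give a1 < a3, a3 < a6, a6 < a4, a4 < a5, a5 < a1. Chaining: a1 < a3 < a6 < a4 < a5 < a1, which forces a1 < a1 — impossible.

Unsatisfiable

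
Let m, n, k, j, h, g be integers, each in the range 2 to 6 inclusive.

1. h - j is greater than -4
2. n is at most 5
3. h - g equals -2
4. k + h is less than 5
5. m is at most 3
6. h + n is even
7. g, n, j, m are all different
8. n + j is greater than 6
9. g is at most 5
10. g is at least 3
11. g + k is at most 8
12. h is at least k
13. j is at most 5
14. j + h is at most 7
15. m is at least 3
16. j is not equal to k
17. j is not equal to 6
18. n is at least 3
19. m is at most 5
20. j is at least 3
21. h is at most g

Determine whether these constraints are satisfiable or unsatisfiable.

Constraints 2, 9, 10, 13, 15, 18, 19, and 20 confine each of g, n, j, m to the 3 values {3, …, 5}.
Constraint 7 requires all 4 of them to be distinct, but only 3 values are available — impossible by the pigeonhole principle.

Unsatisfiable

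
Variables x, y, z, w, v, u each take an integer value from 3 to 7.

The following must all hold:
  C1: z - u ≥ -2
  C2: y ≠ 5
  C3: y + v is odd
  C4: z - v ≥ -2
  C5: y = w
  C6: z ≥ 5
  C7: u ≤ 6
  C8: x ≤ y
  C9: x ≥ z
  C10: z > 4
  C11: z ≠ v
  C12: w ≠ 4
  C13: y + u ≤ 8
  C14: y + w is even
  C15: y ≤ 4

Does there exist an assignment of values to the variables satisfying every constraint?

Unsatisfiable

From constraints 6 and 9: x ≥ z and z ≥ 5, so x ≥ 5. From constraints 8 and 15: x ≤ y and y ≤ 4, so x ≤ 4. But 4 < 5, so no value of x works.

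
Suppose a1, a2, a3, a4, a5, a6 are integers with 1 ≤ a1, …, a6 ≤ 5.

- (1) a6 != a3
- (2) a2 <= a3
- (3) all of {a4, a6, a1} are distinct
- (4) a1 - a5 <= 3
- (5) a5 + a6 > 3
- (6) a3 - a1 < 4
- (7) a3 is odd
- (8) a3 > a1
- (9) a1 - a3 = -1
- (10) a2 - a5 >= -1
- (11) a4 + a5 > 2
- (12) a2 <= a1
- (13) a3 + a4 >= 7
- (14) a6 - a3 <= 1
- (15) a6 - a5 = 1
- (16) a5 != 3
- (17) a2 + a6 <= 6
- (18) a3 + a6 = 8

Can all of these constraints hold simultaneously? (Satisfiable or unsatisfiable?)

Satisfiable

Take a1 = 4, a2 = 3, a3 = 5, a4 = 2, a5 = 2, a6 = 3. Then constraint 4: a1 - a5 = 2; constraint 5: a5 + a6 = 5, and every other listed constraint is also met.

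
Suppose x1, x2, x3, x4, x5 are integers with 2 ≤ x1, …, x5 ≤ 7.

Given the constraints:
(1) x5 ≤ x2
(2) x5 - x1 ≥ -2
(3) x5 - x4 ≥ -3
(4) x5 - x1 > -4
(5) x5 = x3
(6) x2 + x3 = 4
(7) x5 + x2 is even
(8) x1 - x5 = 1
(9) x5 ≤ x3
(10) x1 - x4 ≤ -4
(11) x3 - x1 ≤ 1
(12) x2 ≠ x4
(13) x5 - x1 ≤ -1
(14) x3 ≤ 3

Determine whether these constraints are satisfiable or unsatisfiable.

Constraints 3, 10, and 13 give x5 − x4 ≥ -3, x4 − x1 ≥ 4, x1 − x5 ≥ 1.
Adding all 3 inequalities: the left sides telescope to 0, and the right sides sum to (-3) + 4 + 1 = 2. So 0 ≥ 2, which is false.

Unsatisfiable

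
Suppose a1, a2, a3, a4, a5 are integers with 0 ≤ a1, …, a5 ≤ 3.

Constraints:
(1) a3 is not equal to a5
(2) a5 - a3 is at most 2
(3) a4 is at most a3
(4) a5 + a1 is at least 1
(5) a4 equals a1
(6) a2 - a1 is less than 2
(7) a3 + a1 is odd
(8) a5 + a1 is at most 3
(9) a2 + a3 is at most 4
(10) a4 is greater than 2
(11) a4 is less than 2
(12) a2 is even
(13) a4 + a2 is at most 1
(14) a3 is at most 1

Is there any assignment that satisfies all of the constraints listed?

Unsatisfiable

From constraint 10: a4 ≥ 3. From constraints 3 and 14: a4 ≤ a3 and a3 ≤ 1, so a4 ≤ 1. But 1 < 3, so no value of a4 works.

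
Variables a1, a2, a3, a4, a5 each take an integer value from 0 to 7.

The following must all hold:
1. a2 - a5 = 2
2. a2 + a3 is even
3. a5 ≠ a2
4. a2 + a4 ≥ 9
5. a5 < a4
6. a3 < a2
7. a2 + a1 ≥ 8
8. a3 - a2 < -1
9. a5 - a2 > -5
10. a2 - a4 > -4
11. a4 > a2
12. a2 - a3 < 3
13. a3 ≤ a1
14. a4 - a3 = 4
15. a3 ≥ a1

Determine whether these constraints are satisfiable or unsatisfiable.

Try a1 = 3, a2 = 5, a3 = 3, a4 = 7, a5 = 3.
Check constraint 1: a2 - a5 = 2; constraint 4: a2 + a4 = 12; constraint 7: a2 + a1 = 8. The remaining constraints are straightforward to verify.

Satisfiable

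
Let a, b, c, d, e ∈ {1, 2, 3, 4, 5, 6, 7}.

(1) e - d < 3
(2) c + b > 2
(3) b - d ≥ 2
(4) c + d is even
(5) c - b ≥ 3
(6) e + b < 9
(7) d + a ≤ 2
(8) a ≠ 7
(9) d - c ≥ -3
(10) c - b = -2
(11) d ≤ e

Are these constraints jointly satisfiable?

Constraints 3, 5, and 9 give b − d ≥ 2, d − c ≥ -3, c − b ≥ 3.
Adding all 3 inequalities: the left sides telescope to 0, and the right sides sum to 2 + (-3) + 3 = 2. So 0 ≥ 2, which is false.

Unsatisfiable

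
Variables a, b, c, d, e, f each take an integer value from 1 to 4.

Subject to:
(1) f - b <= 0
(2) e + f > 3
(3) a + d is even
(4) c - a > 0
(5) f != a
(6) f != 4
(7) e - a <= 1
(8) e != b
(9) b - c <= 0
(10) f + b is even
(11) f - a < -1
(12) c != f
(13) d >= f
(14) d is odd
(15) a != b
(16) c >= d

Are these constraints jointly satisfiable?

Satisfiable

One satisfying assignment is a = 3, b = 1, c = 4, d = 1, e = 3, f = 1.
For the less obvious constraints — constraint 1: f - b = 0; constraint 2: e + f = 4; constraint 4: c - a = 1 — and the others hold by inspection.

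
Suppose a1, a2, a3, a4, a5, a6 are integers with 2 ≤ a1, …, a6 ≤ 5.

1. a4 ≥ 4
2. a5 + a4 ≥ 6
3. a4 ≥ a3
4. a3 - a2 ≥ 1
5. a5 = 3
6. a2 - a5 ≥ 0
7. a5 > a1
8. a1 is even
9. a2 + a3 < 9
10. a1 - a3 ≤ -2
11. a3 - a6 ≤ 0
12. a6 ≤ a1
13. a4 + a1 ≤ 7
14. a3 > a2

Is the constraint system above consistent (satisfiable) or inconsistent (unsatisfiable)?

Constraints 6, 7, 11, 12, and 14 give a5 ≤ a2, a2 < a3, a3 ≤ a6, a6 ≤ a1, a1 < a5. Chaining: a5 ≤ a2 < a3 ≤ a6 ≤ a1 < a5, which forces a5 < a5 — impossible.

Unsatisfiable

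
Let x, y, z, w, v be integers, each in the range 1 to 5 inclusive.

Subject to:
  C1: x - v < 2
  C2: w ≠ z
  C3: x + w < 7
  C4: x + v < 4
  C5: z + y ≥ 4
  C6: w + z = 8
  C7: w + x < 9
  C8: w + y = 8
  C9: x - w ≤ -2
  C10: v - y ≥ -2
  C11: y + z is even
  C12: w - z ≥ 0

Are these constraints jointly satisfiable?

Satisfiable

Try x = 1, y = 3, z = 3, w = 5, v = 1.
Check constraint 1: x - v = 0; constraint 3: x + w = 6. The remaining constraints are straightforward to verify.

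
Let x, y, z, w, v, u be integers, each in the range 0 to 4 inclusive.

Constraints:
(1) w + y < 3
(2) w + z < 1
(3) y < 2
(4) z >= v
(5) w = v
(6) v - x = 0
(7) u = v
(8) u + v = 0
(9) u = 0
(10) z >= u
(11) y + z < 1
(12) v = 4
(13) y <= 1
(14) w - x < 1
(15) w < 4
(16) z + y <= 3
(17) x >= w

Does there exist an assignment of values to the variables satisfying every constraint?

Constraint 9 fixes u = 0 and constraint 12 fixes v = 4, but constraint 7 requires u = v. Since 0 ≠ 4, contradiction.

Unsatisfiable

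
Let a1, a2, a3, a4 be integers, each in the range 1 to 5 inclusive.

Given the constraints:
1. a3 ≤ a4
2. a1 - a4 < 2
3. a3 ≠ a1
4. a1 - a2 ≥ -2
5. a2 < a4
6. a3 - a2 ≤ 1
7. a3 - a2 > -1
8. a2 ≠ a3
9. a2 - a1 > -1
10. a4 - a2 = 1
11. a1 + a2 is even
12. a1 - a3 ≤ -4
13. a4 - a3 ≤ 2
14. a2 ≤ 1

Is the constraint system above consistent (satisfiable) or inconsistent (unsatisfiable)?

Constraints 4, 6, and 12 give a1 − a2 ≥ -2, a2 − a3 ≥ -1, a3 − a1 ≥ 4.
Adding all 3 inequalities: the left sides telescope to 0, and the right sides sum to (-2) + (-1) + 4 = 1. So 0 ≥ 1, which is false.

Unsatisfiable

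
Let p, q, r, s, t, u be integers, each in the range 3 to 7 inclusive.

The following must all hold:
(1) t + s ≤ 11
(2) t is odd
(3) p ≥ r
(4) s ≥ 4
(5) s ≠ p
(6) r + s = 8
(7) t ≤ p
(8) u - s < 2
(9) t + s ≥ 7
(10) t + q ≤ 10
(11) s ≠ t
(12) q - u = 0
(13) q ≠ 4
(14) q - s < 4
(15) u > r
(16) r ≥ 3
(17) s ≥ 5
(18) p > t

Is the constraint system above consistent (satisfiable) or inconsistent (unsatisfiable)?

Satisfiable

Setting (p, q, r, s, t, u) = (6, 6, 3, 5, 3, 6) satisfies everything: constraint 1: t + s = 8; constraint 6: r + s = 8, and the others follow.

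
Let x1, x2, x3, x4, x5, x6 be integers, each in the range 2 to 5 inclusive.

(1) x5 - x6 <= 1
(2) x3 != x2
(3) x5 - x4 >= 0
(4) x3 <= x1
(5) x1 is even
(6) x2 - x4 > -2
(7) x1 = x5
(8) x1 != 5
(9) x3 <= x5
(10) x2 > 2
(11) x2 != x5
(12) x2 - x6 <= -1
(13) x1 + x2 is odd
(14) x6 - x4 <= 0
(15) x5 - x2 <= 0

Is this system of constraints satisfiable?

Unsatisfiable

Constraints 3, 12, 14, and 15 give x6 − x2 ≥ 1, x2 − x5 ≥ 0, x5 − x4 ≥ 0, x4 − x6 ≥ 0.
Adding all 4 inequalities: the left sides telescope to 0, and the right sides sum to 1 + 0 + 0 + 0 = 1. So 0 ≥ 1, which is false.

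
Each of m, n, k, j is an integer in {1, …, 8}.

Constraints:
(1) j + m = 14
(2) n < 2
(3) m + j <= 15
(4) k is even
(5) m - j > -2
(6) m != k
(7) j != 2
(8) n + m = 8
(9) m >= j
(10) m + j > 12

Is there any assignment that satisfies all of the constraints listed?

Satisfiable

The assignment m = 7, n = 1, k = 8, j = 7 works:
  constraint 1 holds since j + m = 14.
  constraint 3 holds since m + j = 14.
The rest check out directly.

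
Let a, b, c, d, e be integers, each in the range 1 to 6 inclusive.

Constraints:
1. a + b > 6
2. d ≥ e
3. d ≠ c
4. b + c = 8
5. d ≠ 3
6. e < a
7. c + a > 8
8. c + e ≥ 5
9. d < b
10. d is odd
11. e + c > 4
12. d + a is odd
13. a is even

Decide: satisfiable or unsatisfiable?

Satisfiable

Setting (a, b, c, d, e) = (4, 3, 5, 1, 1) satisfies everything: constraint 1: a + b = 7; constraint 4: b + c = 8, and the others follow.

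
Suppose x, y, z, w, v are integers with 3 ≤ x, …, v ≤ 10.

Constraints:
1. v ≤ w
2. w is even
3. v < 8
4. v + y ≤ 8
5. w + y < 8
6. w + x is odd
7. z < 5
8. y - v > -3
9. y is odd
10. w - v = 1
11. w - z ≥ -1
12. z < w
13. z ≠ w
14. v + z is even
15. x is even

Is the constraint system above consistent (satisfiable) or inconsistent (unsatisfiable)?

Unsatisfiable

Constraint 2 makes w even and constraint 15 makes x even, so w + x must be even. Constraint 6 says w + x is odd — contradiction.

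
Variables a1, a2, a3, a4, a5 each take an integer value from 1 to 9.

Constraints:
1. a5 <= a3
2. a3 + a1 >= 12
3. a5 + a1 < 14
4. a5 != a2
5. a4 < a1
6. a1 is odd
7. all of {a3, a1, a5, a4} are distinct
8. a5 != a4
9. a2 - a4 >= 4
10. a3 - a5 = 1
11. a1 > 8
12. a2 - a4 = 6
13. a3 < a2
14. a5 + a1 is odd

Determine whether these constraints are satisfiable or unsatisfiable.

Satisfiable

Setting (a1, a2, a3, a4, a5) = (9, 7, 3, 1, 2) satisfies everything: constraint 2: a3 + a1 = 12; constraint 3: a5 + a1 = 11, and the others follow.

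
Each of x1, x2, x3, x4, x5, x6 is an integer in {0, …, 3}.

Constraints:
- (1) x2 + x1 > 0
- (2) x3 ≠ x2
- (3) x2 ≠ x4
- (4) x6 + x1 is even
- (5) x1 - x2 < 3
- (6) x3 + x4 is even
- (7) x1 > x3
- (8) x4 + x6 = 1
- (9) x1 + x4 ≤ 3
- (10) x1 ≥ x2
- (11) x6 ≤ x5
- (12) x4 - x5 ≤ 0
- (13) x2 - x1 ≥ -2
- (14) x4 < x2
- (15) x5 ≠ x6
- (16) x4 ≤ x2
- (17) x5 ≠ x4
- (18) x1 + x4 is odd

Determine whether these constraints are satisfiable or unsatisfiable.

Take x1 = 1, x2 = 1, x3 = 0, x4 = 0, x5 = 2, x6 = 1. Then constraint 1: x2 + x1 = 2; constraint 5: x1 - x2 = 0; constraint 8: x4 + x6 = 1, and every other listed constraint is also met.

Satisfiable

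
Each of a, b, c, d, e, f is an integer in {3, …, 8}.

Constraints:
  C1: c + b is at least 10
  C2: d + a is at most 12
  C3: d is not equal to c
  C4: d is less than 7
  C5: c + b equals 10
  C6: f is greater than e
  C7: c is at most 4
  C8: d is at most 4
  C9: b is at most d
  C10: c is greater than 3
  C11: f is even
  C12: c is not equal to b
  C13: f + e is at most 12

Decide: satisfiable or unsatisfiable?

Unsatisfiable

From constraint 7: c ≤ 4. From constraints 8 and 9: b ≤ d ≤ 4. Hence c + b ≤ 8. But constraint 1 requires c + b ≥ 10, and 10 > 8. Contradiction.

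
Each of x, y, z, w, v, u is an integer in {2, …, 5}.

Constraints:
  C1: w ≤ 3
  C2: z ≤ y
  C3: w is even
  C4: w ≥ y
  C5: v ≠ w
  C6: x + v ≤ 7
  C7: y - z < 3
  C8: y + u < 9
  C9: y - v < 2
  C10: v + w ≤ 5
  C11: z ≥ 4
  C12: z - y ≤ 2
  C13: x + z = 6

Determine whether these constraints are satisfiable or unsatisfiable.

From constraints 2 and 11: y ≥ z and z ≥ 4, so y ≥ 4. From constraints 1 and 4: y ≤ w and w ≤ 3, so y ≤ 3. But 3 < 4, so no value of y works.

Unsatisfiable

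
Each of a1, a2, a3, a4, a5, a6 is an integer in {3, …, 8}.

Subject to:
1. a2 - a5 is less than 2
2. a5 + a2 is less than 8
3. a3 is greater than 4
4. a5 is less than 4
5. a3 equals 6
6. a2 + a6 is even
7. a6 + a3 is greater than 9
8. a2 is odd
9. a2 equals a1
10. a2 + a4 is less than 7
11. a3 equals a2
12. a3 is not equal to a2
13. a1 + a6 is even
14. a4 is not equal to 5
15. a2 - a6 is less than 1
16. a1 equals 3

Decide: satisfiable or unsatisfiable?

Constraint 5 fixes a3 = 6 and constraint 16 fixes a1 = 3. Constraints 9 and 11 give a3 = a2 = a1, so a3 = a1. But 6 ≠ 3 — contradiction.

Unsatisfiable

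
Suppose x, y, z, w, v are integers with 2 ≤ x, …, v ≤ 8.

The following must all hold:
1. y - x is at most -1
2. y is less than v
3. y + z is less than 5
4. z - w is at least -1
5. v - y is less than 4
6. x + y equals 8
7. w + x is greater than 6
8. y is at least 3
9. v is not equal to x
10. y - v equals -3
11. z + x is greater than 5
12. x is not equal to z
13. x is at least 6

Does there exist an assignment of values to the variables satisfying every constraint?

From constraint 13: x ≥ 6. From constraint 8: y ≥ 3. Hence x + y ≥ 9. But constraint 6 requires x + y = 8, and 8 < 9. Contradiction.

Unsatisfiable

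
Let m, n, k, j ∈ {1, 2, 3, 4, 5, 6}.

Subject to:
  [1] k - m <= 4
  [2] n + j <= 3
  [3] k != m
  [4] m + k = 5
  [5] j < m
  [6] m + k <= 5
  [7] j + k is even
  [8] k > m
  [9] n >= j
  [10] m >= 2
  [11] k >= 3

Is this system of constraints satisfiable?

Satisfiable

Setting (m, n, k, j) = (2, 1, 3, 1) satisfies everything: constraint 1: k - m = 1; constraint 2: n + j = 2, and the others follow.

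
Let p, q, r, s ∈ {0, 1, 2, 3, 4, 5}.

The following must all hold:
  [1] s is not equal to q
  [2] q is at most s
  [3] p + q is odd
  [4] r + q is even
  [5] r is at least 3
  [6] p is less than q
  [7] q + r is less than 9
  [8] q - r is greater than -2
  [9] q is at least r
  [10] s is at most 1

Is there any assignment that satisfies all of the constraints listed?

Unsatisfiable

From constraints 5 and 9: q ≥ r and r ≥ 3, so q ≥ 3. From constraints 2 and 10: q ≤ s and s ≤ 1, so q ≤ 1. But 1 < 3, so no value of q works.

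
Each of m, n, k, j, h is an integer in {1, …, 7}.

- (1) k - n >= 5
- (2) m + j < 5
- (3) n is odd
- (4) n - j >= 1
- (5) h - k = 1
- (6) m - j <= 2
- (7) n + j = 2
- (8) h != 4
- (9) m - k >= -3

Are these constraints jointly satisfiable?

Unsatisfiable

Constraints 1, 4, 6, and 9 give m − k ≥ -3, k − n ≥ 5, n − j ≥ 1, j − m ≥ -2.
Adding all 4 inequalities: the left sides telescope to 0, and the right sides sum to (-3) + 5 + 1 + (-2) = 1. So 0 ≥ 1, which is false.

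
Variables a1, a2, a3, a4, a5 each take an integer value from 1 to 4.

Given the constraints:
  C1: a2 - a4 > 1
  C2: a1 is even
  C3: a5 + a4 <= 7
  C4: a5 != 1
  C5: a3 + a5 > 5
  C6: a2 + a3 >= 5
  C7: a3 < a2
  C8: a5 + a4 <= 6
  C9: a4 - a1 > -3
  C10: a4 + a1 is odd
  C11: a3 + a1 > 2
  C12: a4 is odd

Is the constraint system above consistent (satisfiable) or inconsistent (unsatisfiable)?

Satisfiable

One satisfying assignment is a1 = 2, a2 = 4, a3 = 3, a4 = 1, a5 = 4.
For the less obvious constraints — constraint 1: a2 - a4 = 3; constraint 3: a5 + a4 = 5; constraint 5: a3 + a5 = 7 — and the others hold by inspection.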